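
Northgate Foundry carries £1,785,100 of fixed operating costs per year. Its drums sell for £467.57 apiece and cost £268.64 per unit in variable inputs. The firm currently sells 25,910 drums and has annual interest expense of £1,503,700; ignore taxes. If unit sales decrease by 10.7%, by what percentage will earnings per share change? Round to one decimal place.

-29.6%

Total contribution margin = 25,910 × £198.93 = £5,154,276.30.
Subtracting fixed costs: EBIT = £5,154,276.30 − £1,785,100 = £3,369,176.30.
Interest = £1,503,700.00, so EBIT − I = £1,865,476.30.
DCL = total CM / (EBIT − I) = £5,154,276.30 / £1,865,476.30 = 2.7630.
EPS therefore changes by 2.7630 × (-10.7%) = -29.6%.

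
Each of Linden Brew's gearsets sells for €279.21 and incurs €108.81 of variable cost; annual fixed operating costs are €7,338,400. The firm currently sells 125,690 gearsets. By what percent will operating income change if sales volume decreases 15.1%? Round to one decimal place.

-23.0%

Total contribution margin = 125,690 × €170.40 = €21,417,576.00.
EBIT = €21,417,576.00 − €7,338,400 = €14,079,176.00.
DOL = contribution ÷ EBIT = €21,417,576.00 ÷ €14,079,176.00 = 1.5212.
%ΔEBIT = DOL × %ΔSales = 1.5212 × -15.1% = -23.0%.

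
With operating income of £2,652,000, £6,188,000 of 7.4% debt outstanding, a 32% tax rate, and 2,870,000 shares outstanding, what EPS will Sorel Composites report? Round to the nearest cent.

£0.52

Pre-tax income = £2,652,000 − £457,912.00 = £2,194,088.00.
Net income = £2,194,088.00 × (1 − 0.32) = £1,491,979.84.
Per share: £1,491,979.84 / 2,870,000 shares = £0.52.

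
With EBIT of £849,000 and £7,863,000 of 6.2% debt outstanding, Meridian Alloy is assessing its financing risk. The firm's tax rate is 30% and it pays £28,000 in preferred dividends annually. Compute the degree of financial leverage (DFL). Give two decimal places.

Interest = £487,506.00.
Preferred dividends grossed up pre-tax: £28,000 / (1 − 0.30) = £40,000.00.
DFL = EBIT ÷ [EBIT − I − D_p/(1−t)] = £849,000 ÷ [£849,000 − £487,506.00 − £40,000.00] = £849,000 ÷ £321,494.00 = 2.6408.

2.64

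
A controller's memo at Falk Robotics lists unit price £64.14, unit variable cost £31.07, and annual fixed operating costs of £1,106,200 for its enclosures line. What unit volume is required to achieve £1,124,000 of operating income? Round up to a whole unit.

Each unit contributes £64.14 − £31.07 = £33.07.
Need Q such that Q × £33.07 − £1,106,200 = £1,124,000, i.e. Q = £2,230,200 / £33.07 = 67,438.77 → 67,439.

67,439 enclosures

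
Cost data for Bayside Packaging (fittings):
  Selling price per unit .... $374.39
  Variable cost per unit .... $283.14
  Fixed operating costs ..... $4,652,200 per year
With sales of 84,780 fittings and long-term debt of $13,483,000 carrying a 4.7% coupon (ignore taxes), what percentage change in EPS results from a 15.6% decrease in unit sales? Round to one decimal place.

Total contribution margin = 84,780 × $91.25 = $7,736,175.00.
Operating income = contribution − fixed costs = $7,736,175.00 − $4,652,200 = $3,083,975.00.
Interest = $633,701.00, so EBIT − I = $2,450,274.00.
Degree of combined leverage = contribution ÷ (EBIT − I) = $7,736,175.00 ÷ $2,450,274.00 = 3.1573.
%ΔEPS = DCL × %ΔSales = 3.1573 × -15.6% = -49.3%.

-49.3%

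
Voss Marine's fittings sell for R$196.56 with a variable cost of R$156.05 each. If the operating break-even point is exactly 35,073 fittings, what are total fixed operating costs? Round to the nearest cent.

Each unit contributes R$196.56 − R$156.05 = R$40.51.
Since BE = FC / CM, FC = 35,073 × R$40.51 = R$1,420,807.23.

R$1,420,807.23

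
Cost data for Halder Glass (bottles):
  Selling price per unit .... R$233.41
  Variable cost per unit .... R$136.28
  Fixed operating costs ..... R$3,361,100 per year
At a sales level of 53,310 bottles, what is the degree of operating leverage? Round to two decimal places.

Total contribution margin = 53,310 × R$97.13 = R$5,178,000.30.
EBIT = R$5,178,000.30 − R$3,361,100 = R$1,816,900.30.
Degree of operating leverage = R$5,178,000.30 / R$1,816,900.30 = 2.8499.

2.85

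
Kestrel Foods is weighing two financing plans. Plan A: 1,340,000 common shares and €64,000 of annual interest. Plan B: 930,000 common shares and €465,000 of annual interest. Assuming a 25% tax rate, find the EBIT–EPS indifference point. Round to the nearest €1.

At indifference, (EBIT − 64,000)(1 − t)/1,340,000 = (EBIT − 465,000)(1 − t)/930,000.
The (1 − t) factor cancels: (EBIT − 64,000) × 930,000 = (EBIT − 465,000) × 1,340,000.
Solving, EBIT = (465,000·1,340,000 − 64,000·930,000) / (1,340,000 − 930,000) = 563,580,000,000 / 410,000 = 1,374,585.37.

€1,374,585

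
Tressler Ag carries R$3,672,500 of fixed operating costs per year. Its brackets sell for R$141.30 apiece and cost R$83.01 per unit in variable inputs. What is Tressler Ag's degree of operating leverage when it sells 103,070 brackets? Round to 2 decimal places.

2.57

At 103,070 units, contribution = 103,070 × R$58.29 = R$6,007,950.30.
EBIT = R$6,007,950.30 − R$3,672,500 = R$2,335,450.30.
So DOL = total CM / EBIT = R$6,007,950.30 / R$2,335,450.30 = 2.5725.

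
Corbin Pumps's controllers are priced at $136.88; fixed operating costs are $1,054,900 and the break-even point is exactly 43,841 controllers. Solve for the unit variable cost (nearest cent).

At break-even, FC = Q × (P − VC), so P − VC = $1,054,900 ÷ 43,841 = $24.0620.
Variable cost per unit = $136.88 − $24.0620 = $112.82.

$112.82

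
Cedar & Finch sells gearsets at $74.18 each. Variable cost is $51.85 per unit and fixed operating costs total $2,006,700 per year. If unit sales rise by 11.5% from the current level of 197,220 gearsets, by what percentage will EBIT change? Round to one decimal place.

+21.1%

Contribution at this volume is 197,220 × $22.33 = $4,403,922.60.
Subtracting fixed costs: EBIT = $4,403,922.60 − $2,006,700 = $2,397,222.60.
Degree of operating leverage = $4,403,922.60 / $2,397,222.60 = 1.8371.
%ΔEBIT = DOL × %ΔSales = 1.8371 × +11.5% = +21.1%.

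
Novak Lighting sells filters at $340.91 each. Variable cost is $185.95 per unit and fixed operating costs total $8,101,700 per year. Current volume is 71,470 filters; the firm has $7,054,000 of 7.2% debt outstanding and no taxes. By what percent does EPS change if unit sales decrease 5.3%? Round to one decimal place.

-23.8%

At 71,470 units, contribution = 71,470 × $154.96 = $11,074,991.20.
Subtracting fixed costs: EBIT = $11,074,991.20 − $8,101,700 = $2,973,291.20.
Interest = $507,888.00, so EBIT − I = $2,465,403.20.
DCL = total CM / (EBIT − I) = $11,074,991.20 / $2,465,403.20 = 4.4922.
EPS therefore changes by 4.4922 × (-5.3%) = -23.8%.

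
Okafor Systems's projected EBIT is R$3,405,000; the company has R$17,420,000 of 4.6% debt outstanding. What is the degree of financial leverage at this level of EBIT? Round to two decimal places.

Interest = R$801,320.00.
Degree of financial leverage = EBIT / (EBIT − interest) = R$3,405,000 / R$2,603,680.00 = 1.3078.

1.31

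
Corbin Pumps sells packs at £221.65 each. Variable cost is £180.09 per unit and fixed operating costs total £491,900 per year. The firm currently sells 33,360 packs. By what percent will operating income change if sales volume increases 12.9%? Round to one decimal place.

+20.0%

Total contribution margin = 33,360 × £41.56 = £1,386,441.60.
Operating income = contribution − fixed costs = £1,386,441.60 − £491,900 = £894,541.60.
Degree of operating leverage = £1,386,441.60 / £894,541.60 = 1.5499.
So EBIT moves 1.5499 × (+12.9%) = +20.0%.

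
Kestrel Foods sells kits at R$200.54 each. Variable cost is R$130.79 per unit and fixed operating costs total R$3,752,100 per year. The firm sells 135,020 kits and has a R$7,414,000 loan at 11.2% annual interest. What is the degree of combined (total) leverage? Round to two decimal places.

Contribution at this volume is 135,020 × R$69.75 = R$9,417,645.00.
Operating income = contribution − fixed costs = R$9,417,645.00 − R$3,752,100 = R$5,665,545.00. Interest = R$830,368.00, so EBIT − I = R$4,835,177.00.
Degree of total leverage = total CM / (EBIT − interest) = R$9,417,645.00 / R$4,835,177.00 = 1.9477.

1.95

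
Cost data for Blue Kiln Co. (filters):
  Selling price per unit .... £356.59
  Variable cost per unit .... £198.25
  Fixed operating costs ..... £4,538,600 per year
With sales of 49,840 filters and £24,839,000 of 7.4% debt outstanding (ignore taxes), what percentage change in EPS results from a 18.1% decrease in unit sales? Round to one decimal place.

At 49,840 units, contribution = 49,840 × £158.34 = £7,891,665.60.
Operating income = contribution − fixed costs = £7,891,665.60 − £4,538,600 = £3,353,065.60.
After interest of £1,838,086.00, pre-tax earnings = £1,514,979.60.
DCL = total CM / (EBIT − I) = £7,891,665.60 / £1,514,979.60 = 5.2091.
EPS therefore changes by 5.2091 × (-18.1%) = -94.3%.

-94.3%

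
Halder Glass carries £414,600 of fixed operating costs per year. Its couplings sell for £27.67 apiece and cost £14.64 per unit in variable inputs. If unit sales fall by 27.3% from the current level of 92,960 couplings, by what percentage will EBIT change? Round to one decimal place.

-41.5%

At 92,960 units, contribution = 92,960 × £13.03 = £1,211,268.80.
Subtracting fixed costs: EBIT = £1,211,268.80 − £414,600 = £796,668.80.
So DOL = total CM / EBIT = £1,211,268.80 / £796,668.80 = 1.5204.
Operating income changes by 1.5204 × -27.3% = -41.5%.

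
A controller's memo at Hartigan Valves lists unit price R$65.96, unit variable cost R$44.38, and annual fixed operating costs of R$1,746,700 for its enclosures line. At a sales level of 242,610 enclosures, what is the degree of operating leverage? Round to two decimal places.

1.50

Contribution at this volume is 242,610 × R$21.58 = R$5,235,523.80.
Subtracting fixed costs: EBIT = R$5,235,523.80 − R$1,746,700 = R$3,488,823.80.
Degree of operating leverage = R$5,235,523.80 / R$3,488,823.80 = 1.5007.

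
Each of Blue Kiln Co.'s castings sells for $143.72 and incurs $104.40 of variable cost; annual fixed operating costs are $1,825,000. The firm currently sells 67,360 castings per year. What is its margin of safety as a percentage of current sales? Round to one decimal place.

Contribution margin per unit = $143.72 − $104.40 = $39.32. Break-even units = $1,825,000 ÷ $39.32 = 46,414.04; break-even revenue = 46,414.04 × $143.72 = $6,670,625.64.
Actual sales revenue = 67,360 × $143.72 = $9,680,979.20.
Margin of safety = ($9,680,979.20 − $6,670,625.64) ÷ $9,680,979.20 = 31.1%.

31.1%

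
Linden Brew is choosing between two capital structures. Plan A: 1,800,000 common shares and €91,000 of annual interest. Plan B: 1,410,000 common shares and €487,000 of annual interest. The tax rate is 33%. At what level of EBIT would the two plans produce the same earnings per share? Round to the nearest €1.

€1,918,692

Set EPS_A = EPS_B: (EBIT − €91,000)(1 − 0.33) ÷ 1,800,000 = (EBIT − €487,000)(1 − 0.33) ÷ 1,410,000.
The (1 − t) factor cancels: (EBIT − 91,000) × 1,410,000 = (EBIT − 487,000) × 1,800,000.
EBIT × (1,800,000 − 1,410,000) = 487,000 × 1,800,000 − 91,000 × 1,410,000 = 748,290,000,000, so EBIT = 748,290,000,000 ÷ 390,000 = 1,918,692.31.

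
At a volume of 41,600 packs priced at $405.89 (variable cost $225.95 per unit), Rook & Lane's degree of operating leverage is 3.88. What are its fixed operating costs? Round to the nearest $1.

$5,556,250

Total contribution margin = 41,600 × $179.94 = $7,485,504.00.
DOL = contribution / EBIT, so EBIT = $7,485,504.00 / 3.88 = $1,929,253.61.
And FC = contribution − EBIT = $7,485,504.00 − $1,929,253.61 = $5,556,250.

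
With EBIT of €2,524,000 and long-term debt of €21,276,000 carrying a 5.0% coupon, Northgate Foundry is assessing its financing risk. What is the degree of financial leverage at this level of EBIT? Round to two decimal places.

1.73

Interest = €1,063,800.00.
DFL = EBIT ÷ (EBIT − I) = €2,524,000 ÷ (€2,524,000 − €1,063,800.00) = €2,524,000 ÷ €1,460,200.00 = 1.7285.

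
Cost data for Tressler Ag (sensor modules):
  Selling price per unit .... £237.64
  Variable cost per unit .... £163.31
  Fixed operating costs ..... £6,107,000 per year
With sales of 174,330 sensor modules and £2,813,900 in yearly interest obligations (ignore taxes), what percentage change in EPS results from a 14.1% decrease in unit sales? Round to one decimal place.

-45.3%

At 174,330 units, contribution = 174,330 × £74.33 = £12,957,948.90.
Subtracting fixed costs: EBIT = £12,957,948.90 − £6,107,000 = £6,850,948.90.
Interest = £2,813,900.00, so EBIT − I = £4,037,048.90.
Degree of combined leverage = contribution ÷ (EBIT − I) = £12,957,948.90 ÷ £4,037,048.90 = 3.2098.
EPS therefore changes by 3.2098 × (-14.1%) = -45.3%.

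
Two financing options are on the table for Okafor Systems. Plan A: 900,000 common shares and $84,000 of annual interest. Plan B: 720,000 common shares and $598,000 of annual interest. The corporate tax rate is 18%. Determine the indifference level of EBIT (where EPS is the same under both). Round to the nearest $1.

Set EPS_A = EPS_B: (EBIT − $84,000)(1 − 0.18) ÷ 900,000 = (EBIT − $598,000)(1 − 0.18) ÷ 720,000.
The (1 − t) factor cancels: (EBIT − 84,000) × 720,000 = (EBIT − 598,000) × 900,000.
EBIT × (900,000 − 720,000) = 598,000 × 900,000 − 84,000 × 720,000 = 477,720,000,000, so EBIT = 477,720,000,000 ÷ 180,000 = 2,654,000.00.

$2,654,000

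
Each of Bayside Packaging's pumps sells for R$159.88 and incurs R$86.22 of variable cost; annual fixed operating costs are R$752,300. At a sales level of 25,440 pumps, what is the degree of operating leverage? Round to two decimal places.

1.67

At 25,440 units, contribution = 25,440 × R$73.66 = R$1,873,910.40.
EBIT = R$1,873,910.40 − R$752,300 = R$1,121,610.40.
Degree of operating leverage = R$1,873,910.40 / R$1,121,610.40 = 1.6707.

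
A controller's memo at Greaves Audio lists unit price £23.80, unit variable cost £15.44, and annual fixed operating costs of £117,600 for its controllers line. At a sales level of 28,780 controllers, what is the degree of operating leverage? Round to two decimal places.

1.96

Contribution at this volume is 28,780 × £8.36 = £240,600.80.
Operating income = contribution − fixed costs = £240,600.80 − £117,600 = £123,000.80.
Degree of operating leverage = £240,600.80 / £123,000.80 = 1.9561.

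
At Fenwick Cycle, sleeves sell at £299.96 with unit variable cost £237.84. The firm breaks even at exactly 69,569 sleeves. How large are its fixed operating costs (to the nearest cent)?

Contribution margin per unit = £299.96 − £237.84 = £62.12.
Since BE = FC / CM, FC = 69,569 × £62.12 = £4,321,626.28.

£4,321,626.28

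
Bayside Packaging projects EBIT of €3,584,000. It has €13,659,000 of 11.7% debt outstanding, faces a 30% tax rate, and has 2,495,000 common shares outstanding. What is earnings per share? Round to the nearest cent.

€0.56

Pre-tax income = €3,584,000 − €1,598,103.00 = €1,985,897.00.
After tax at 30%: net income = €1,985,897.00 × 0.70 = €1,390,127.90.
EPS = €1,390,127.90 ÷ 2,495,000 = €0.56.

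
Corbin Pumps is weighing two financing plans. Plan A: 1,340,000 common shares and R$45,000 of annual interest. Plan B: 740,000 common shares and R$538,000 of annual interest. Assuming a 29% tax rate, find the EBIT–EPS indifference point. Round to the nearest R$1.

R$1,146,033

Set EPS_A = EPS_B: (EBIT − R$45,000)(1 − 0.29) ÷ 1,340,000 = (EBIT − R$538,000)(1 − 0.29) ÷ 740,000.
The (1 − t) factor cancels: (EBIT − 45,000) × 740,000 = (EBIT − 538,000) × 1,340,000.
EBIT × (1,340,000 − 740,000) = 538,000 × 1,340,000 − 45,000 × 740,000 = 687,620,000,000, so EBIT = 687,620,000,000 ÷ 600,000 = 1,146,033.33.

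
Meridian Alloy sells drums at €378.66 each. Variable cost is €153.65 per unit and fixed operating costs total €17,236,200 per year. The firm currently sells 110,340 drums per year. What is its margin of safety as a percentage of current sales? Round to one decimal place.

Unit CM = price − variable cost = €378.66 − €153.65 = €225.01. Break-even units = €17,236,200 ÷ €225.01 = 76,601.93; break-even revenue = 76,601.93 × €378.66 = €29,006,086.36.
Current sales = 110,340 × €378.66 = €41,781,344.40.
Margin of safety = (€41,781,344.40 − €29,006,086.36) ÷ €41,781,344.40 = 30.6%.

30.6%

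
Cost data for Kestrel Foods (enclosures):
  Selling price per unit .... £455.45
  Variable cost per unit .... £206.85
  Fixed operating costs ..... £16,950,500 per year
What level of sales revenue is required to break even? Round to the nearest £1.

£31,054,325

CM per unit = £455.45 − £206.85 = £248.60; CM ratio = £248.60 / £455.45 = 0.5458.
Break-even revenue = fixed costs × price ÷ CM = £16,950,500 × £455.45 ÷ £248.60 = £31,054,325.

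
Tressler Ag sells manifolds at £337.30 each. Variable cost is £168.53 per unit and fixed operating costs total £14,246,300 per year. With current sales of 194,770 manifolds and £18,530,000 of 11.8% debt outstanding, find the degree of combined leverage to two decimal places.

2.00

At 194,770 units, contribution = 194,770 × £168.77 = £32,871,332.90.
Subtracting fixed costs: EBIT = £32,871,332.90 − £14,246,300 = £18,625,032.90. Interest = £2,186,540.00.
DOL = £32,871,332.90 ÷ £18,625,032.90 = 1.7649; DFL = £18,625,032.90 ÷ £16,438,492.90 = 1.1330.
DCL = DOL × DFL = 1.7649 × 1.1330 = 1.9996.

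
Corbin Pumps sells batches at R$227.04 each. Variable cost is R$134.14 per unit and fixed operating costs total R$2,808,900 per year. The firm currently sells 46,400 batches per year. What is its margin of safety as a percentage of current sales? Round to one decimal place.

34.8%

Unit CM = price − variable cost = R$227.04 − R$134.14 = R$92.90. Break-even units = R$2,808,900 ÷ R$92.90 = 30,235.74; break-even revenue = 30,235.74 × R$227.04 = R$6,864,721.81.
Actual sales revenue = 46,400 × R$227.04 = R$10,534,656.00.
Margin of safety = (R$10,534,656.00 − R$6,864,721.81) ÷ R$10,534,656.00 = 34.8%.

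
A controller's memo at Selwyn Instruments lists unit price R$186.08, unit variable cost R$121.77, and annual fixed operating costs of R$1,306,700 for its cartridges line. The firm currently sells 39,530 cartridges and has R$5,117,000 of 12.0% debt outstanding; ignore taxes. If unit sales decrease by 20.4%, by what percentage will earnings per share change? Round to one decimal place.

-83.5%

Contribution at this volume is 39,530 × R$64.31 = R$2,542,174.30.
Operating income = contribution − fixed costs = R$2,542,174.30 − R$1,306,700 = R$1,235,474.30.
After interest of R$614,040.00, pre-tax earnings = R$621,434.30.
Degree of combined leverage = contribution ÷ (EBIT − I) = R$2,542,174.30 ÷ R$621,434.30 = 4.0908.
%ΔEPS = DCL × %ΔSales = 4.0908 × -20.4% = -83.5%.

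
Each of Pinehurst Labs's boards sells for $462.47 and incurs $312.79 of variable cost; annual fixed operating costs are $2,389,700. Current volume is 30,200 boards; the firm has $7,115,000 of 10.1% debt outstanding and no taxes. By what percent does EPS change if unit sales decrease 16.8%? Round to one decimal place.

Total contribution margin = 30,200 × $149.68 = $4,520,336.00.
Subtracting fixed costs: EBIT = $4,520,336.00 − $2,389,700 = $2,130,636.00.
After interest of $718,615.00, pre-tax earnings = $1,412,021.00.
Degree of combined leverage = contribution ÷ (EBIT − I) = $4,520,336.00 ÷ $1,412,021.00 = 3.2013.
EPS therefore changes by 3.2013 × (-16.8%) = -53.8%.

-53.8%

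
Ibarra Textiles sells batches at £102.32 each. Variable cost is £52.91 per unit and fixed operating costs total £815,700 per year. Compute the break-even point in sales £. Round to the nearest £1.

£1,689,181

CM per unit = £102.32 − £52.91 = £49.41; CM ratio = £49.41 / £102.32 = 0.4829.
Break-even sales = FC ÷ CM ratio = £815,700 × £102.32 / £49.41 = £1,689,181.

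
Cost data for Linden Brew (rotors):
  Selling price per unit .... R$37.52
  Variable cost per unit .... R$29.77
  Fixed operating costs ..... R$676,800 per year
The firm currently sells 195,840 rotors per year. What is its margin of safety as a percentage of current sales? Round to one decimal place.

55.4%

Contribution margin per unit = R$37.52 − R$29.77 = R$7.75. Break-even units = R$676,800 ÷ R$7.75 = 87,329.03; break-even revenue = 87,329.03 × R$37.52 = R$3,276,585.29.
Actual sales revenue = 195,840 × R$37.52 = R$7,347,916.80.
Margin of safety = (R$7,347,916.80 − R$3,276,585.29) ÷ R$7,347,916.80 = 55.4%.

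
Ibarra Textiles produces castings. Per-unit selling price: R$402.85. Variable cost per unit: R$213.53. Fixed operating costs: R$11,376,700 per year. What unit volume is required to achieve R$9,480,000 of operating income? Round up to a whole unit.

Unit CM = price − variable cost = R$402.85 − R$213.53 = R$189.32.
Need Q such that Q × R$189.32 − R$11,376,700 = R$9,480,000, i.e. Q = R$20,856,700 / R$189.32 = 110,166.38 → 110,167.

110,167 castings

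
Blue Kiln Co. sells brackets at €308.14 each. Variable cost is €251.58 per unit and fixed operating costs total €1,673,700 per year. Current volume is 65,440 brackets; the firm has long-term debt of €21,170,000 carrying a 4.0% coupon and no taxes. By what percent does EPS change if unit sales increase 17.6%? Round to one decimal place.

+55.2%

Total contribution margin = 65,440 × €56.56 = €3,701,286.40.
Operating income = contribution − fixed costs = €3,701,286.40 − €1,673,700 = €2,027,586.40.
Interest = €846,800.00, so EBIT − I = €1,180,786.40.
DCL = total CM / (EBIT − I) = €3,701,286.40 / €1,180,786.40 = 3.1346.
%ΔEPS = DCL × %ΔSales = 3.1346 × +17.6% = +55.2%.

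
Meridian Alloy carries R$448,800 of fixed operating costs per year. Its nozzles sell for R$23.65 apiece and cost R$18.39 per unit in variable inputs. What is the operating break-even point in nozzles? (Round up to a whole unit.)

Unit CM = price − variable cost = R$23.65 − R$18.39 = R$5.26.
Units to break even: R$448,800 ÷ R$5.26 = 85,323.19, rounded up to 85,324.

85,324 nozzles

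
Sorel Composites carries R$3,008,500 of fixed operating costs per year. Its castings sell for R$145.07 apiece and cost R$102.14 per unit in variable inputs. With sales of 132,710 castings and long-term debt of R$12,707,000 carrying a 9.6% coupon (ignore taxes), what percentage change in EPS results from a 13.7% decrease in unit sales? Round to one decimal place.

-53.1%

At 132,710 units, contribution = 132,710 × R$42.93 = R$5,697,240.30.
Operating income = contribution − fixed costs = R$5,697,240.30 − R$3,008,500 = R$2,688,740.30.
Interest = R$1,219,872.00, so EBIT − I = R$1,468,868.30.
Degree of combined leverage = contribution ÷ (EBIT − I) = R$5,697,240.30 ÷ R$1,468,868.30 = 3.8787.
%ΔEPS = DCL × %ΔSales = 3.8787 × -13.7% = -53.1%.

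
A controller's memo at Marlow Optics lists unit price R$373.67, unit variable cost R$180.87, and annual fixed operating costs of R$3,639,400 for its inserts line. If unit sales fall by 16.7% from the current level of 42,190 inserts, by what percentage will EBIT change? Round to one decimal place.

Total contribution margin = 42,190 × R$192.80 = R$8,134,232.00.
Operating income = contribution − fixed costs = R$8,134,232.00 − R$3,639,400 = R$4,494,832.00.
DOL = contribution ÷ EBIT = R$8,134,232.00 ÷ R$4,494,832.00 = 1.8097.
Operating income changes by 1.8097 × -16.7% = -30.2%.

-30.2%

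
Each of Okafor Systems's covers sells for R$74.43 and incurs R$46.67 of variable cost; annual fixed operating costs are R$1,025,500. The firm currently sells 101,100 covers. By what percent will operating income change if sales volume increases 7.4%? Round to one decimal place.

+11.7%

Total contribution margin = 101,100 × R$27.76 = R$2,806,536.00.
Subtracting fixed costs: EBIT = R$2,806,536.00 − R$1,025,500 = R$1,781,036.00.
DOL = contribution ÷ EBIT = R$2,806,536.00 ÷ R$1,781,036.00 = 1.5758.
Operating income changes by 1.5758 × +7.4% = +11.7%.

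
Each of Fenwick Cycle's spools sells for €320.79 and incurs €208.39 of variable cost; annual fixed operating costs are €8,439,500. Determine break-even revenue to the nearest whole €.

CM per unit = €320.79 − €208.39 = €112.40; CM ratio = €112.40 / €320.79 = 0.3504.
Break-even sales = FC ÷ CM ratio = €8,439,500 × €320.79 / €112.40 = €24,086,363.

€24,086,363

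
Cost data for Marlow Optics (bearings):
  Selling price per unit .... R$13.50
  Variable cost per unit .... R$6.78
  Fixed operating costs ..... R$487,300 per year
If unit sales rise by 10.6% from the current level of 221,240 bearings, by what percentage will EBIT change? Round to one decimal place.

Contribution at this volume is 221,240 × R$6.72 = R$1,486,732.80.
Subtracting fixed costs: EBIT = R$1,486,732.80 − R$487,300 = R$999,432.80.
Degree of operating leverage = R$1,486,732.80 / R$999,432.80 = 1.4876.
%ΔEBIT = DOL × %ΔSales = 1.4876 × +10.6% = +15.8%.

+15.8%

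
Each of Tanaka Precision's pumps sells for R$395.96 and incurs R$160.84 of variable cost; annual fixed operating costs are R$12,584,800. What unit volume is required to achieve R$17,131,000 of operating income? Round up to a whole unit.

Contribution margin per unit = R$395.96 − R$160.84 = R$235.12.
Need Q such that Q × R$235.12 − R$12,584,800 = R$17,131,000, i.e. Q = R$29,715,800 / R$235.12 = 126,385.68 → 126,386.

126,386 pumps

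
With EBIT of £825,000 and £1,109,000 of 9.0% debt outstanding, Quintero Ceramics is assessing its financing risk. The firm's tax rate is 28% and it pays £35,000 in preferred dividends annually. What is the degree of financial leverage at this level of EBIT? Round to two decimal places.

1.22

Annual interest charges come to £99,810.00.
Pre-tax preferred-dividend burden = £35,000 ÷ (1 − 0.28) = £48,611.11.
DFL = EBIT ÷ [EBIT − I − D_p/(1−t)] = £825,000 ÷ [£825,000 − £99,810.00 − £48,611.11] = £825,000 ÷ £676,578.89 = 1.2194.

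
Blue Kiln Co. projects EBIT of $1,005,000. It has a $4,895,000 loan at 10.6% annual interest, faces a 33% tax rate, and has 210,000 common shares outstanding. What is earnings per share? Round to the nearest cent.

Pre-tax income = $1,005,000 − $518,870.00 = $486,130.00.
Net income = $486,130.00 × (1 − 0.33) = $325,707.10.
Per share: $325,707.10 / 210,000 shares = $1.55.

$1.55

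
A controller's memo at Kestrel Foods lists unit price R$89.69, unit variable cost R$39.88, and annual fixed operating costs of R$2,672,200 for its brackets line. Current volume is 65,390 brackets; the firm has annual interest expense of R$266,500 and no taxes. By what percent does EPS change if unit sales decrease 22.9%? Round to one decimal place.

-234.3%

Contribution at this volume is 65,390 × R$49.81 = R$3,257,075.90.
Operating income = contribution − fixed costs = R$3,257,075.90 − R$2,672,200 = R$584,875.90.
Interest = R$266,500.00, so EBIT − I = R$318,375.90.
Degree of combined leverage = contribution ÷ (EBIT − I) = R$3,257,075.90 ÷ R$318,375.90 = 10.2303.
%ΔEPS = DCL × %ΔSales = 10.2303 × -22.9% = -234.3%.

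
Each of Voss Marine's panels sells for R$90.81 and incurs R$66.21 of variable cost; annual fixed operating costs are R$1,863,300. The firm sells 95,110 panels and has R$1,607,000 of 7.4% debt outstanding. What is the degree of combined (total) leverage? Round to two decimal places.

Total contribution margin = 95,110 × R$24.60 = R$2,339,706.00.
EBIT = R$2,339,706.00 − R$1,863,300 = R$476,406.00. Interest = R$118,918.00, so EBIT − I = R$357,488.00.
DCL = contribution ÷ (EBIT − I) = R$2,339,706.00 ÷ R$357,488.00 = 6.5449.

6.54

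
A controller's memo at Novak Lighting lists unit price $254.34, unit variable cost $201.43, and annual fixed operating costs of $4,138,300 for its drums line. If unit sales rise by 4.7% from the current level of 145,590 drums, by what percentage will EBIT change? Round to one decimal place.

Total contribution margin = 145,590 × $52.91 = $7,703,166.90.
EBIT = $7,703,166.90 − $4,138,300 = $3,564,866.90.
DOL = contribution ÷ EBIT = $7,703,166.90 ÷ $3,564,866.90 = 2.1609.
So EBIT moves 2.1609 × (+4.7%) = +10.2%.

+10.2%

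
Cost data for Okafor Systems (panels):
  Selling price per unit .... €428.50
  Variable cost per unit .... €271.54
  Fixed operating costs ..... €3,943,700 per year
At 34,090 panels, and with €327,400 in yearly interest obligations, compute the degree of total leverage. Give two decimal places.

At 34,090 units, contribution = 34,090 × €156.96 = €5,350,766.40.
Operating income = contribution − fixed costs = €5,350,766.40 − €3,943,700 = €1,407,066.40. Interest = €327,400.00.
DOL = €5,350,766.40 ÷ €1,407,066.40 = 3.8028; DFL = €1,407,066.40 ÷ €1,079,666.40 = 1.3032.
Combined leverage = 3.8028 × 1.3032 = 4.9558.

4.96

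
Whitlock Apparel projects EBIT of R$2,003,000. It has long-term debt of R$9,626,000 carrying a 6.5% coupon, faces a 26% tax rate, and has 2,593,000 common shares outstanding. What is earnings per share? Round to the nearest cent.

Pre-tax income = R$2,003,000 − R$625,690.00 = R$1,377,310.00.
Net income = R$1,377,310.00 × (1 − 0.26) = R$1,019,209.40.
Per share: R$1,019,209.40 / 2,593,000 shares = R$0.39.

R$0.39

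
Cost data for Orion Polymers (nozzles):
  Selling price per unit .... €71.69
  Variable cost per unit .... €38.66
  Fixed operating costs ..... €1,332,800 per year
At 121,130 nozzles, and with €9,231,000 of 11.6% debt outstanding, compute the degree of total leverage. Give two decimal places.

2.50

At 121,130 units, contribution = 121,130 × €33.03 = €4,000,923.90.
Subtracting fixed costs: EBIT = €4,000,923.90 − €1,332,800 = €2,668,123.90. Interest = €1,070,796.00, so EBIT − I = €1,597,327.90.
DCL = contribution ÷ (EBIT − I) = €4,000,923.90 ÷ €1,597,327.90 = 2.5048.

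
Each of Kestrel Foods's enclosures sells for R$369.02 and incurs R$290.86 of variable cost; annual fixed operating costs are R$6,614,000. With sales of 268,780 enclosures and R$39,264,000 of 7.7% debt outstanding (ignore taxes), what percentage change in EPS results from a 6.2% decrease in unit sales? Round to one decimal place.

At 268,780 units, contribution = 268,780 × R$78.16 = R$21,007,844.80.
Subtracting fixed costs: EBIT = R$21,007,844.80 − R$6,614,000 = R$14,393,844.80.
Interest = R$3,023,328.00, so EBIT − I = R$11,370,516.80.
DCL = total CM / (EBIT − I) = R$21,007,844.80 / R$11,370,516.80 = 1.8476.
EPS therefore changes by 1.8476 × (-6.2%) = -11.5%.

-11.5%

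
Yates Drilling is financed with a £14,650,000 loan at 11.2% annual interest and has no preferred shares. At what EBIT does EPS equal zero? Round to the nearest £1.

£1,640,800

Annual interest = 11.2% × £14,650,000 = £1,640,800.00.
Without preferred stock the financial break-even is simply EBIT = interest = £1,640,800.00.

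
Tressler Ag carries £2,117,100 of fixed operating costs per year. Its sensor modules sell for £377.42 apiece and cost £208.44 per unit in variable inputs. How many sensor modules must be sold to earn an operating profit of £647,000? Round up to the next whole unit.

16,358 sensor modules

Unit CM = price − variable cost = £377.42 − £208.44 = £168.98.
Need Q such that Q × £168.98 − £2,117,100 = £647,000, i.e. Q = £2,764,100 / £168.98 = 16,357.56 → 16,358.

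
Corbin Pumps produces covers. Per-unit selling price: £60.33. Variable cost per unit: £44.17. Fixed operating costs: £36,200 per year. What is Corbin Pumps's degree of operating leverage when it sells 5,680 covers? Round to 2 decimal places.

1.65

At 5,680 units, contribution = 5,680 × £16.16 = £91,788.80.
Subtracting fixed costs: EBIT = £91,788.80 − £36,200 = £55,588.80.
Degree of operating leverage = £91,788.80 / £55,588.80 = 1.6512.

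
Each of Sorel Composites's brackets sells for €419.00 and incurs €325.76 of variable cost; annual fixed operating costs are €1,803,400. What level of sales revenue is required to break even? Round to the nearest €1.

CM per unit = €419.00 − €325.76 = €93.24; CM ratio = €93.24 / €419.00 = 0.2225.
Break-even revenue = fixed costs × price ÷ CM = €1,803,400 × €419.00 ÷ €93.24 = €8,104,082.

€8,104,082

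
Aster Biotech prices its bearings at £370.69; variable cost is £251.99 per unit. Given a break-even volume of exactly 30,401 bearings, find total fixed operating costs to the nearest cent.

Each unit contributes £370.69 − £251.99 = £118.70.
Since BE = FC / CM, FC = 30,401 × £118.70 = £3,608,598.70.

£3,608,598.70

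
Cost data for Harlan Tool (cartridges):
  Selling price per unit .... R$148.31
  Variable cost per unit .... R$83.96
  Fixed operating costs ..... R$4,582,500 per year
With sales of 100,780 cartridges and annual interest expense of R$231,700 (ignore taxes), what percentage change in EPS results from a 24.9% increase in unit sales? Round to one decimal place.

At 100,780 units, contribution = 100,780 × R$64.35 = R$6,485,193.00.
EBIT = R$6,485,193.00 − R$4,582,500 = R$1,902,693.00.
Interest = R$231,700.00, so EBIT − I = R$1,670,993.00.
Degree of combined leverage = contribution ÷ (EBIT − I) = R$6,485,193.00 ÷ R$1,670,993.00 = 3.8810.
%ΔEPS = DCL × %ΔSales = 3.8810 × +24.9% = +96.6%.

+96.6%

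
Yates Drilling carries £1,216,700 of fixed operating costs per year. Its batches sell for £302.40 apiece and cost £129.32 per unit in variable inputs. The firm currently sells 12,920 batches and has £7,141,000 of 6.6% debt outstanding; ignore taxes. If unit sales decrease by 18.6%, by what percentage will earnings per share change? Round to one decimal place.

-75.9%

At 12,920 units, contribution = 12,920 × £173.08 = £2,236,193.60.
EBIT = £2,236,193.60 − £1,216,700 = £1,019,493.60.
Interest = £471,306.00, so EBIT − I = £548,187.60.
DCL = total CM / (EBIT − I) = £2,236,193.60 / £548,187.60 = 4.0792.
EPS therefore changes by 4.0792 × (-18.6%) = -75.9%.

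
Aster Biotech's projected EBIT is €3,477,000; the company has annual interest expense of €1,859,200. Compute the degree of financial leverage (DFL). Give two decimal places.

Interest = €1,859,200.00.
Degree of financial leverage = EBIT / (EBIT − interest) = €3,477,000 / €1,617,800.00 = 2.1492.

2.15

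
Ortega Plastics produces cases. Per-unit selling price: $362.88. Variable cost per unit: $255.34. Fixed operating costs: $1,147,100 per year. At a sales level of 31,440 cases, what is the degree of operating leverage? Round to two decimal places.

1.51

Contribution at this volume is 31,440 × $107.54 = $3,381,057.60.
Subtracting fixed costs: EBIT = $3,381,057.60 − $1,147,100 = $2,233,957.60.
So DOL = total CM / EBIT = $3,381,057.60 / $2,233,957.60 = 1.5135.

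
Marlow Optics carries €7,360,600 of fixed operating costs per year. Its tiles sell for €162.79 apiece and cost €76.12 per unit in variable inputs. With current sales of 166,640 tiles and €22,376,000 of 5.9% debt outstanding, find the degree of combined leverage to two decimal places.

Total contribution margin = 166,640 × €86.67 = €14,442,688.80.
EBIT = €14,442,688.80 − €7,360,600 = €7,082,088.80. Interest = €1,320,184.00.
DOL = €14,442,688.80 ÷ €7,082,088.80 = 2.0393; DFL = €7,082,088.80 ÷ €5,761,904.80 = 1.2291.
Combined leverage = 2.0393 × 1.2291 = 2.5065.

2.51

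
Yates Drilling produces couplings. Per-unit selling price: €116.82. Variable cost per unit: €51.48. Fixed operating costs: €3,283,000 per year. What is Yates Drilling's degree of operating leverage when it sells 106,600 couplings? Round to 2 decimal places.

1.89

At 106,600 units, contribution = 106,600 × €65.34 = €6,965,244.00.
Operating income = contribution − fixed costs = €6,965,244.00 − €3,283,000 = €3,682,244.00.
DOL = contribution ÷ EBIT = €6,965,244.00 ÷ €3,682,244.00 = 1.8916.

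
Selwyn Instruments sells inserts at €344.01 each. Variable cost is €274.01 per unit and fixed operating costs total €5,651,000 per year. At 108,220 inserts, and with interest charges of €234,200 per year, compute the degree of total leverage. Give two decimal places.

Total contribution margin = 108,220 × €70.00 = €7,575,400.00.
EBIT = €7,575,400.00 − €5,651,000 = €1,924,400.00. Interest = €234,200.00.
DOL = €7,575,400.00 ÷ €1,924,400.00 = 3.9365; DFL = €1,924,400.00 ÷ €1,690,200.00 = 1.1386.
Combined leverage = 3.9365 × 1.1386 = 4.4821.

4.48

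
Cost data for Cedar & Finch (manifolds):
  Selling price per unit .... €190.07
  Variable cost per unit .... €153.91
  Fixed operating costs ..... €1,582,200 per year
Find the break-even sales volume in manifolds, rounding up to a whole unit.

43,756 manifolds

Unit CM = price − variable cost = €190.07 − €153.91 = €36.16.
Break-even Q = €1,582,200 / €36.16 = 43,755.53 → 43,756 manifolds.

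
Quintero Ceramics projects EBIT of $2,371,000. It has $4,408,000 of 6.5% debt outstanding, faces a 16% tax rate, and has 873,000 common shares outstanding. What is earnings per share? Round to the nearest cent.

Interest = $286,520.00, so EBT = $2,371,000 − $286,520.00 = $2,084,480.00.
After tax at 16%: net income = $2,084,480.00 × 0.84 = $1,750,963.20.
Per share: $1,750,963.20 / 873,000 shares = $2.01.

$2.01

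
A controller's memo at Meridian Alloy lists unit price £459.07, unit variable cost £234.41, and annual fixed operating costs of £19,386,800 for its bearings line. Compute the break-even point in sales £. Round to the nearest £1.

Contribution margin per unit = £459.07 − £234.41 = £224.66, a CM ratio of £224.66 ÷ £459.07 = 0.4894.
Break-even sales = FC ÷ CM ratio = £19,386,800 × £459.07 / £224.66 = £39,614,966.

£39,614,966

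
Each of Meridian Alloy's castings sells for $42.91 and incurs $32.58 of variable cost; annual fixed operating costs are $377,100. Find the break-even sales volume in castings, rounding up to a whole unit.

Each unit contributes $42.91 − $32.58 = $10.33.
Break-even Q = $377,100 / $10.33 = 36,505.32 → 36,506 castings.

36,506 castings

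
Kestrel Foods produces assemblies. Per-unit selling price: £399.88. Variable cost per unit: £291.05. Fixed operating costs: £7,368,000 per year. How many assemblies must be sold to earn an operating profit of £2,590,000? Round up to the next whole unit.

Each unit contributes £399.88 − £291.05 = £108.83.
Required volume = (fixed costs + target profit) ÷ CM = (£7,368,000 + £2,590,000) ÷ £108.83 = 91,500.51, so 91,501 assemblies.

91,501 assemblies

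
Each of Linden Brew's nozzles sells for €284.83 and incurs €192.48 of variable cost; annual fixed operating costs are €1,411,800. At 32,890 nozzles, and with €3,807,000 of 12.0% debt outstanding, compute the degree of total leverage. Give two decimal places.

2.60

At 32,890 units, contribution = 32,890 × €92.35 = €3,037,391.50.
Operating income = contribution − fixed costs = €3,037,391.50 − €1,411,800 = €1,625,591.50. Interest = €456,840.00.
DOL = €3,037,391.50 ÷ €1,625,591.50 = 1.8685; DFL = €1,625,591.50 ÷ €1,168,751.50 = 1.3909.
Combined leverage = 1.8685 × 1.3909 = 2.5989.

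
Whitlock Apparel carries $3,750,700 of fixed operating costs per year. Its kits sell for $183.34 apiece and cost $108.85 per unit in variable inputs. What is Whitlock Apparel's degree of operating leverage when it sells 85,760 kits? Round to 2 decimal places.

2.42

At 85,760 units, contribution = 85,760 × $74.49 = $6,388,262.40.
Subtracting fixed costs: EBIT = $6,388,262.40 − $3,750,700 = $2,637,562.40.
Degree of operating leverage = $6,388,262.40 / $2,637,562.40 = 2.4220.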